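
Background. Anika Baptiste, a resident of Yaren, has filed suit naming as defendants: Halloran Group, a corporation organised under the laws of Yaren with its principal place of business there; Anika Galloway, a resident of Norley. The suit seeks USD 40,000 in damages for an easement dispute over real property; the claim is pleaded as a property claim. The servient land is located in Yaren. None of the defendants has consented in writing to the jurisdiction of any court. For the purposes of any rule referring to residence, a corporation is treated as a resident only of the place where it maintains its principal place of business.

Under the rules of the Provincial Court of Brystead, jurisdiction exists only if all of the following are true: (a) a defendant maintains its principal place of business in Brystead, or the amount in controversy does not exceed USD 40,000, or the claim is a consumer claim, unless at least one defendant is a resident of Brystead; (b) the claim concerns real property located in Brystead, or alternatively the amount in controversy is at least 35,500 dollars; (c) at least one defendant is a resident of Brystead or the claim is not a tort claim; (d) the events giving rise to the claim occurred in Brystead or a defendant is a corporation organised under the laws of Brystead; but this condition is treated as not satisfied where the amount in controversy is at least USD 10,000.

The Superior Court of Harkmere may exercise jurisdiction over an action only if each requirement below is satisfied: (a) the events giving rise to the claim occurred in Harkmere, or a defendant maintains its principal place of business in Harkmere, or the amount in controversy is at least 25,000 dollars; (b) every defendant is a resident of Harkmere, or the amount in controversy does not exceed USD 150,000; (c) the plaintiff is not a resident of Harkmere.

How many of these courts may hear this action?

1

The Provincial Court of Brystead:
  (a) The amount in controversy is $40,000, within the 40,000 dollars ceiling, so this disjunct is met. Satisfied.
  (b) The amount in controversy is 40,000 dollars, which meets the USD 35,500 floor, so one alternative holds. Met.
  (c) The claim is a property claim, not a tort claim, so one alternative holds. Met.
  (d) The operative events occurred in Yaren, not Brystead; the corporate defendant(s) are organised in Yaren, not Brystead — no alternative holds. Condition not met.
  → At least one condition fails; no jurisdiction.
The Superior Court of Harkmere:
  (a) The amount in controversy is 40,000 dollars, which meets the 25,000 dollars floor, so one alternative holds. Condition met.
  (b) The amount in controversy is USD 40,000, within the USD 150,000 ceiling — that alternative is enough. Satisfied.
  (c) The plaintiff resides in Yaren, which is not Harkmere. Condition met.
  → All conditions met; jurisdiction exists.
Courts with jurisdiction: the Superior Court of Harkmere — 1 in total.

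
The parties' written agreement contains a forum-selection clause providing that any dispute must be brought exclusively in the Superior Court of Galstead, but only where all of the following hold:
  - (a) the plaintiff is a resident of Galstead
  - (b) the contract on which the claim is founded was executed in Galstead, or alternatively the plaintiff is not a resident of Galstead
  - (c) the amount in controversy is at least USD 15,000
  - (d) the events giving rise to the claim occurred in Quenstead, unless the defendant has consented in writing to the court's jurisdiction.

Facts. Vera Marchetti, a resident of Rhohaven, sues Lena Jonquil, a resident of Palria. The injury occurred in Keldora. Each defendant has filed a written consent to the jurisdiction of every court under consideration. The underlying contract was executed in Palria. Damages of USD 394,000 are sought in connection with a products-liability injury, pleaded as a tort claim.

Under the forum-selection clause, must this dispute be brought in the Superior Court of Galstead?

No

The Superior Court of Galstead:
  (a) The plaintiff resides in Rhohaven, not Galstead. Not satisfied.
  (b) The plaintiff resides in Rhohaven, which is not Galstead, which satisfies one of the alternatives. Met.
  (c) The amount in controversy is 394,000 dollars, which meets the $15,000 floor. Satisfied.
  (d) The operative events occurred in Keldora, not Quenstead. But every defendant has filed written consent, and the 'unless' clause therefore excuses the requirement. Condition met.
  → The clause does not apply.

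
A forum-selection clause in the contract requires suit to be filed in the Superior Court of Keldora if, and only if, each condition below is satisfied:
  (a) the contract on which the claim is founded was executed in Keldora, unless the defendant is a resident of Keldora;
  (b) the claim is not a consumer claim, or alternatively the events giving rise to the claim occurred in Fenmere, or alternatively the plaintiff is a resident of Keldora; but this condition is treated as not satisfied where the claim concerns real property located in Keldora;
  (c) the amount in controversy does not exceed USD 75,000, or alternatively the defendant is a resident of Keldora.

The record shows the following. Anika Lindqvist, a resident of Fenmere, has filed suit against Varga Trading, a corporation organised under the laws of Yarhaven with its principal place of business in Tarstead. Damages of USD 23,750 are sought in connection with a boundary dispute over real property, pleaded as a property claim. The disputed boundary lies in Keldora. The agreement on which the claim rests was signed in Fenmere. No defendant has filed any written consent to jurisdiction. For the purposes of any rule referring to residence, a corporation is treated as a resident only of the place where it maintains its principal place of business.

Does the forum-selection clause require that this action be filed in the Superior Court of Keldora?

No

The Superior Court of Keldora:
  (a) The contract was executed in Fenmere, not Keldora. Nor does the 'unless' clause help: the defendant resides in Tarstead, not Keldora. Fails.
  (b) The claim is a property claim, not a consumer claim, so this disjunct is met. But the property lies in Keldora, triggering the carve-out and defeating this condition. Condition not met.
  (c) The amount in controversy is 23,750 dollars, within the USD 75,000 ceiling, so one alternative holds. Satisfied.
  → The clause does not apply.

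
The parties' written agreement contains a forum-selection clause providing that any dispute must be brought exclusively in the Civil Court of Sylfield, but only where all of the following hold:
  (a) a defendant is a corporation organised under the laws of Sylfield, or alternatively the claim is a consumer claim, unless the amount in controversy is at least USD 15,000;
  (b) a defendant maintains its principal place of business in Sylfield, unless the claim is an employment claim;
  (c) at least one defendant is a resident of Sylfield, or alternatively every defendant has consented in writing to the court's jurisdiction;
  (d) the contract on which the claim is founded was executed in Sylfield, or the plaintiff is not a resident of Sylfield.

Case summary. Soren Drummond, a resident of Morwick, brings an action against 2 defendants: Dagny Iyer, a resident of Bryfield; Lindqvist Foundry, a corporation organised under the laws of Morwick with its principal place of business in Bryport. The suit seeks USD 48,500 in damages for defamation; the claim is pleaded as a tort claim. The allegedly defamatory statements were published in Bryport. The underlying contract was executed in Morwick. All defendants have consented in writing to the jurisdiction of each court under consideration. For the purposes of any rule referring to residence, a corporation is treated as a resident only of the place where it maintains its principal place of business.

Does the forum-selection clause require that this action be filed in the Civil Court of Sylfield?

No

The Civil Court of Sylfield:
  (a) The corporate defendant(s) are organised in Morwick, not Sylfield; the claim is a tort claim, not a consumer claim — no alternative holds. However, the amount in controversy is 48,500 dollars, which meets the $15,000 floor, so the 'unless' proviso supplies this condition. Condition met.
  (b) The corporate defendant(s) have their principal place of business in Bryport, not Sylfield. Nor does the 'unless' clause help: the claim is a tort claim, not an employment claim. Fails.
  (c) Every defendant has filed written consent, so one alternative holds. Met.
  (d) The plaintiff resides in Morwick, which is not Sylfield, so one alternative holds. Satisfied.
  → The clause does not apply.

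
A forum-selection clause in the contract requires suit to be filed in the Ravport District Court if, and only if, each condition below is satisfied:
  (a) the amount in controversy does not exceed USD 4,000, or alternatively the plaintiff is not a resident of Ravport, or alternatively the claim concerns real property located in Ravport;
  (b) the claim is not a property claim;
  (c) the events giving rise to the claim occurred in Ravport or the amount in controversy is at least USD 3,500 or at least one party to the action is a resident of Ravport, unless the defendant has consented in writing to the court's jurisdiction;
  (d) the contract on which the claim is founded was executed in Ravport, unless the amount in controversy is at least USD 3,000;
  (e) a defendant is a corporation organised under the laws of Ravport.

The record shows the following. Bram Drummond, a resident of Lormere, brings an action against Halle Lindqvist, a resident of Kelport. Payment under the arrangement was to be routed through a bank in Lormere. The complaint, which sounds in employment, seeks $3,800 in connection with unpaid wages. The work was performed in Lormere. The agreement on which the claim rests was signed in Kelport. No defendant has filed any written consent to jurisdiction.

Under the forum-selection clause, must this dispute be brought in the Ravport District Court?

The Ravport District Court:
  (a) The amount in controversy is 3,800 dollars, within the USD 4,000 ceiling, so one alternative holds. Met.
  (b) The claim is an employment claim, not a property claim. Met.
  (c) The amount in controversy is 3,800 dollars, which meets the 3,500 dollars floor — that alternative is enough. Satisfied.
  (d) The contract was executed in Kelport, not Ravport. However, the amount in controversy is 3,800 dollars, which meets the USD 3,000 floor, so the 'unless' proviso supplies this condition. Condition met.
  (e) No defendant is a corporation. Not met.
  → Forum clause is not triggered.

No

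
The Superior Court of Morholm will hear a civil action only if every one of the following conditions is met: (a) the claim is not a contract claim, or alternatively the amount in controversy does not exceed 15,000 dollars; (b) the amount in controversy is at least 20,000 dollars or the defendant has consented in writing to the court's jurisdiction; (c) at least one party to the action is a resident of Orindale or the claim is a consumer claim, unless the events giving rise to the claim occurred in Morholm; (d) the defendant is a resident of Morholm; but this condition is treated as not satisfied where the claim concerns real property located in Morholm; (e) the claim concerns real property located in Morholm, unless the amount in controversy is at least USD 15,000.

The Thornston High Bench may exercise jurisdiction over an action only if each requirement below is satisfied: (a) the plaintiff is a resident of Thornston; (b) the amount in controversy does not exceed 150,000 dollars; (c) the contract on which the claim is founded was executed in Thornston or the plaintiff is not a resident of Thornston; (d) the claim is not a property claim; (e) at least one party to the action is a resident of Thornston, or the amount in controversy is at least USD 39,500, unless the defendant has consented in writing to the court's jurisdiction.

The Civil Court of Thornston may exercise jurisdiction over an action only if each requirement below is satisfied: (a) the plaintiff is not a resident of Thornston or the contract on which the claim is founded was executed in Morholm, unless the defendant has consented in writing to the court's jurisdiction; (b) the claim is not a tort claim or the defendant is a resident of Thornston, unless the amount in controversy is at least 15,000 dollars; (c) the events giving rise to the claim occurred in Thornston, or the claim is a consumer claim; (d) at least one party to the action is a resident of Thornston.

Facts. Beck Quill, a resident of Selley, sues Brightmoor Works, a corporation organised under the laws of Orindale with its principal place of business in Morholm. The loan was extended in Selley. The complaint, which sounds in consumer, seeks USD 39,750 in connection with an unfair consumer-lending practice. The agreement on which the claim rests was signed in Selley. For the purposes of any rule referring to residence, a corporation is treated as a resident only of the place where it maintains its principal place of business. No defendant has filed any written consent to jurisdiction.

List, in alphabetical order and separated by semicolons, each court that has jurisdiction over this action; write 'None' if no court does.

the Superior Court of Morholm

The Superior Court of Morholm:
  (a) The claim is a consumer claim, not a contract claim — that alternative is enough. Met.
  (b) The amount in controversy is $39,750, which meets the 20,000 dollars floor, which satisfies one of the alternatives. Satisfied.
  (c) The claim is a consumer claim, which satisfies one of the alternatives. Condition met.
  (d) The defendant resides in Morholm. The exception is not triggered, since the claim does not concern real property. Condition met.
  (e) The claim does not concern real property. But the amount in controversy is USD 39,750, which meets the USD 15,000 floor, and the 'unless' clause therefore excuses the requirement. Condition met.
  → All conditions met; jurisdiction exists.
The Thornston High Bench:
  (a) The plaintiff resides in Selley, not Thornston. Not met.
  (b) The amount in controversy is $39,750, within the 150,000 dollars ceiling. Condition met.
  (c) The plaintiff resides in Selley, which is not Thornston, so one alternative holds. Satisfied.
  (d) The claim is a consumer claim, not a property claim. Satisfied.
  (e) The amount in controversy is $39,750, which meets the USD 39,500 floor, so one alternative holds. Met.
  → Not every requirement is met — no jurisdiction.
The Civil Court of Thornston:
  (a) The plaintiff resides in Selley, which is not Thornston, which satisfies one of the alternatives. Met.
  (b) The claim is a consumer claim, not a tort claim, which satisfies one of the alternatives. Condition met.
  (c) The claim is a consumer claim, so one alternative holds. Condition met.
  (d) No party resides in Thornston. Not satisfied.
  → The court lacks jurisdiction.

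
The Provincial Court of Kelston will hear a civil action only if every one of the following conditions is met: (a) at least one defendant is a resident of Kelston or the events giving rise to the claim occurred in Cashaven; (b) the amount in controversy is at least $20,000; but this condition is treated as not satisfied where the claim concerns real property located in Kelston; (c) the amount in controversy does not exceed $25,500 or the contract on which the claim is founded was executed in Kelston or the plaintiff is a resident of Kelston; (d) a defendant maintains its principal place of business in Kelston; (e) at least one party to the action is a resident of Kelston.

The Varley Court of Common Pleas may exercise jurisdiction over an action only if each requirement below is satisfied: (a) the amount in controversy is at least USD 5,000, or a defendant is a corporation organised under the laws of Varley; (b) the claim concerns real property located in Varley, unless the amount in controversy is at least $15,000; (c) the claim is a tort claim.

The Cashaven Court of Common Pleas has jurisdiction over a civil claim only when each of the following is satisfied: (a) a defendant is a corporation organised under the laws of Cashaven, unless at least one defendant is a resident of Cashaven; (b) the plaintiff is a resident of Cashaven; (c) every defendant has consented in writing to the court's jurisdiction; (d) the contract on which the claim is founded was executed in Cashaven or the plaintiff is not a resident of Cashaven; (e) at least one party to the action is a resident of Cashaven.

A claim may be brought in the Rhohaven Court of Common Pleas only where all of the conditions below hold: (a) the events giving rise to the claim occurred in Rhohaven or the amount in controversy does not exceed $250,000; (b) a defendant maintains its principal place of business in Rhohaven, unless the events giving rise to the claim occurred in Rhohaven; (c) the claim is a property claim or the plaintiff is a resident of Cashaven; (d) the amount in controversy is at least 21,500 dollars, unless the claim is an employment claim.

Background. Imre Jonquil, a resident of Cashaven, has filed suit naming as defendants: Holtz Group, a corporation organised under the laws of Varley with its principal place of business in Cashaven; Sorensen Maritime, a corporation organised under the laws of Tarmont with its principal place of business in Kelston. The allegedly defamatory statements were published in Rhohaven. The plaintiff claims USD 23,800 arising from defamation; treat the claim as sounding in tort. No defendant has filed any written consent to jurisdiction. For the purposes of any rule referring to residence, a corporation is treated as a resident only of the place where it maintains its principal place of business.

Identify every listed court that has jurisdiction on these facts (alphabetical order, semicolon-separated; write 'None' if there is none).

The Provincial Court of Kelston:
  (a) Sorensen Maritime resides in Kelston, so one alternative holds. Met.
  (b) The amount in controversy is 23,800 dollars, which meets the 20,000 dollars floor. The exception is not triggered, since the claim does not concern real property. Satisfied.
  (c) The amount in controversy is 23,800 dollars, within the $25,500 ceiling — that alternative is enough. Satisfied.
  (d) Sorensen Maritime has its principal place of business in Kelston. Met.
  (e) Sorensen Maritime resides in Kelston. Condition met.
  → The court has jurisdiction.
The Varley Court of Common Pleas:
  (a) The amount in controversy is $23,800, which meets the USD 5,000 floor — that alternative is enough. Condition met.
  (b) The claim does not concern real property. But the amount in controversy is $23,800, which meets the $15,000 floor, and the 'unless' clause therefore excuses the requirement. Met.
  (c) The claim is a tort claim. Condition met.
  → The court has jurisdiction.
The Cashaven Court of Common Pleas:
  (a) The corporate defendant(s) are organised in Tarmont, Varley, not Cashaven. The proviso rescues it, though: Holtz Group resides in Cashaven. Met.
  (b) The plaintiff resides in Cashaven. Satisfied.
  (c) No such written consent has been filed. Not met.
  (d) No contract (and hence no place of execution) is alleged; the plaintiff resides in Cashaven — every alternative fails. Fails.
  (e) Imre Jonquil resides in Cashaven. Met.
  → The court lacks jurisdiction.
The Rhohaven Court of Common Pleas:
  (a) The operative events occurred in Rhohaven — that alternative is enough. Met.
  (b) The corporate defendant(s) have their principal place of business in Cashaven, Kelston, not Rhohaven. But the operative events occurred in Rhohaven, and the 'unless' clause therefore excuses the requirement. Met.
  (c) The plaintiff resides in Cashaven — that alternative is enough. Met.
  (d) The amount in controversy is USD 23,800, which meets the 21,500 dollars floor. Condition met.
  → Every requirement is satisfied — jurisdiction.

the Provincial Court of Kelston; the Rhohaven Court of Common Pleas; the Varley Court of Common Pleas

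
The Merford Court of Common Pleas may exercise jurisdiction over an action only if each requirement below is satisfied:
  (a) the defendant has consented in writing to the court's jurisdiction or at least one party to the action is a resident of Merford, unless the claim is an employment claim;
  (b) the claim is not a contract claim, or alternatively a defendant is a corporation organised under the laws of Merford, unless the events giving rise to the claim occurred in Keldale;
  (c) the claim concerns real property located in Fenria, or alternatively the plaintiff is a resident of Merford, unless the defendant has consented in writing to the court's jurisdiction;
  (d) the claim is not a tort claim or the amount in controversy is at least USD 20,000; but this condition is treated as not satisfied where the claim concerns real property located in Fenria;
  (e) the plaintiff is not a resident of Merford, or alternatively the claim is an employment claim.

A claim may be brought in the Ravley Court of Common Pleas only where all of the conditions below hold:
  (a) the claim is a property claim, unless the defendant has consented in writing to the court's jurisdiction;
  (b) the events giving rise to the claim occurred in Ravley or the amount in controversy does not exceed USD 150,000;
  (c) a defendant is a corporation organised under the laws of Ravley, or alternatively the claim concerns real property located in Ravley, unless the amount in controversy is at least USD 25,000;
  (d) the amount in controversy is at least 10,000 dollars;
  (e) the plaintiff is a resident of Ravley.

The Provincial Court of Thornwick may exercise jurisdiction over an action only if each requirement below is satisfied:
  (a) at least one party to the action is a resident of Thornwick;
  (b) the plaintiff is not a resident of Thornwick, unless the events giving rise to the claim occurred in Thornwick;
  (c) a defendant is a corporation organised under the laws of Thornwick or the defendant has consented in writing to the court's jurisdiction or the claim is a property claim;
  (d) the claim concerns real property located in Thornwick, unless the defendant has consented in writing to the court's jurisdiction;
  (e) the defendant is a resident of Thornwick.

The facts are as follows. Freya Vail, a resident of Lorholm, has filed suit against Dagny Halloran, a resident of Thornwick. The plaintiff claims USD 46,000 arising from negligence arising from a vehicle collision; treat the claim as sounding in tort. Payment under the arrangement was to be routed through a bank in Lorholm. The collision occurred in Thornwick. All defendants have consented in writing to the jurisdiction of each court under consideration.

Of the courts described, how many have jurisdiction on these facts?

2

The Merford Court of Common Pleas:
  (a) Every defendant has filed written consent — that alternative is enough. Condition met.
  (b) The claim is a tort claim, not a contract claim — that alternative is enough. Satisfied.
  (c) The claim does not concern real property; the plaintiff resides in Lorholm, not Merford — no alternative holds. The proviso rescues it, though: every defendant has filed written consent. Satisfied.
  (d) The amount in controversy is $46,000, which meets the 20,000 dollars floor — that alternative is enough. The exception is not triggered, since the claim does not concern real property. Condition met.
  (e) The plaintiff resides in Lorholm, which is not Merford, so one alternative holds. Condition met.
  → Jurisdiction lies.
The Ravley Court of Common Pleas:
  (a) The claim is a tort claim, not a property claim. However, every defendant has filed written consent, so the 'unless' proviso supplies this condition. Met.
  (b) The amount in controversy is 46,000 dollars, within the $150,000 ceiling, so one alternative holds. Met.
  (c) No defendant is a corporation; the claim does not concern real property — every alternative fails. The proviso rescues it, though: the amount in controversy is 46,000 dollars, which meets the 25,000 dollars floor. Satisfied.
  (d) The amount in controversy is $46,000, which meets the 10,000 dollars floor. Satisfied.
  (e) The plaintiff resides in Lorholm, not Ravley. Condition not met.
  → Not every requirement is met — no jurisdiction.
The Provincial Court of Thornwick:
  (a) Dagny Halloran resides in Thornwick. Satisfied.
  (b) The plaintiff resides in Lorholm, which is not Thornwick. Satisfied.
  (c) Every defendant has filed written consent, so one alternative holds. Satisfied.
  (d) The claim does not concern real property. But every defendant has filed written consent, and the 'unless' clause therefore excuses the requirement. Met.
  (e) The defendant resides in Thornwick. Satisfied.
  → The court has jurisdiction.
Courts with jurisdiction: the Merford Court of Common Pleas, the Provincial Court of Thornwick — 2 in total.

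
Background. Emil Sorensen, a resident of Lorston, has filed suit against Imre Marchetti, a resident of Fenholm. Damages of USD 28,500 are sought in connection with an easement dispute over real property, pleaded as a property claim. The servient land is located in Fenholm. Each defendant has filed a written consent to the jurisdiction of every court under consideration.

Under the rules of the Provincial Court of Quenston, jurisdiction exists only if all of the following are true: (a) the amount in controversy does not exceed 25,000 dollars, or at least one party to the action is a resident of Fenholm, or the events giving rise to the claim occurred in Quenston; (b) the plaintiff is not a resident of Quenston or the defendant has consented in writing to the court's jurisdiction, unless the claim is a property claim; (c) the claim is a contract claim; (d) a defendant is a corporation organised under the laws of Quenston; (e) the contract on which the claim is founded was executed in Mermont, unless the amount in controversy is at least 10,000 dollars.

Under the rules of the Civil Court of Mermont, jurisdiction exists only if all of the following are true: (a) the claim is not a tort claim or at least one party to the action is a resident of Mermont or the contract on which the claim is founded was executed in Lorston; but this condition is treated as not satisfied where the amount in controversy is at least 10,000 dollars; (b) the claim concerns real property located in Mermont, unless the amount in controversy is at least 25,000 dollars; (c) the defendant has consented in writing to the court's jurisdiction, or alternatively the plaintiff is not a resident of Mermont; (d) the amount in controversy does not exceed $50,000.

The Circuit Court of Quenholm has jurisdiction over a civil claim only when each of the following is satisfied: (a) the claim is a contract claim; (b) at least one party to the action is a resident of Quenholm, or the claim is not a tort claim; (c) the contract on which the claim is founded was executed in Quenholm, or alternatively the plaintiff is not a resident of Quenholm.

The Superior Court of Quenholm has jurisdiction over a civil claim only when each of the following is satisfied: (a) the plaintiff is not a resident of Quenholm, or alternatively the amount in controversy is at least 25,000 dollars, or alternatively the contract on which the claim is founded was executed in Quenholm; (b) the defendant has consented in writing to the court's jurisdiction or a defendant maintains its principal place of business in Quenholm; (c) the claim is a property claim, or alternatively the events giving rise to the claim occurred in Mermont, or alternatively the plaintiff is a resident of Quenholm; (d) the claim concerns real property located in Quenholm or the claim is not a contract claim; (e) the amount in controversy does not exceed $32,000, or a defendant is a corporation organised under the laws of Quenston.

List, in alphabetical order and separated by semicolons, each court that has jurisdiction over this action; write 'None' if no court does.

the Superior Court of Quenholm

The Provincial Court of Quenston:
  (a) Imre Marchetti resides in Fenholm — that alternative is enough. Satisfied.
  (b) The plaintiff resides in Lorston, which is not Quenston, so this disjunct is met. Condition met.
  (c) The claim is a property claim, not a contract claim. Not met.
  (d) No defendant is a corporation. Fails.
  (e) No contract (and hence no place of execution) is alleged. However, the amount in controversy is $28,500, which meets the USD 10,000 floor, so the 'unless' proviso supplies this condition. Met.
  → The court lacks jurisdiction.
The Civil Court of Mermont:
  (a) The claim is a property claim, not a tort claim, so one alternative holds. But the carve-out bites: the amount in controversy is USD 28,500, which meets the $10,000 floor. Not satisfied.
  (b) The property lies in Fenholm, not Mermont. However, the amount in controversy is USD 28,500, which meets the $25,000 floor, so the 'unless' proviso supplies this condition. Met.
  (c) Every defendant has filed written consent, so one alternative holds. Met.
  (d) The amount in controversy is $28,500, within the USD 50,000 ceiling. Met.
  → At least one condition fails; no jurisdiction.
The Circuit Court of Quenholm:
  (a) The claim is a property claim, not a contract claim. Not satisfied.
  (b) The claim is a property claim, not a tort claim, so one alternative holds. Satisfied.
  (c) The plaintiff resides in Lorston, which is not Quenholm, so one alternative holds. Satisfied.
  → The court lacks jurisdiction.
The Superior Court of Quenholm:
  (a) The plaintiff resides in Lorston, which is not Quenholm — that alternative is enough. Satisfied.
  (b) Every defendant has filed written consent — that alternative is enough. Met.
  (c) The claim is a property claim, which satisfies one of the alternatives. Met.
  (d) The claim is a property claim, not a contract claim, so this disjunct is met. Met.
  (e) The amount in controversy is USD 28,500, within the 32,000 dollars ceiling — that alternative is enough. Met.
  → Jurisdiction lies.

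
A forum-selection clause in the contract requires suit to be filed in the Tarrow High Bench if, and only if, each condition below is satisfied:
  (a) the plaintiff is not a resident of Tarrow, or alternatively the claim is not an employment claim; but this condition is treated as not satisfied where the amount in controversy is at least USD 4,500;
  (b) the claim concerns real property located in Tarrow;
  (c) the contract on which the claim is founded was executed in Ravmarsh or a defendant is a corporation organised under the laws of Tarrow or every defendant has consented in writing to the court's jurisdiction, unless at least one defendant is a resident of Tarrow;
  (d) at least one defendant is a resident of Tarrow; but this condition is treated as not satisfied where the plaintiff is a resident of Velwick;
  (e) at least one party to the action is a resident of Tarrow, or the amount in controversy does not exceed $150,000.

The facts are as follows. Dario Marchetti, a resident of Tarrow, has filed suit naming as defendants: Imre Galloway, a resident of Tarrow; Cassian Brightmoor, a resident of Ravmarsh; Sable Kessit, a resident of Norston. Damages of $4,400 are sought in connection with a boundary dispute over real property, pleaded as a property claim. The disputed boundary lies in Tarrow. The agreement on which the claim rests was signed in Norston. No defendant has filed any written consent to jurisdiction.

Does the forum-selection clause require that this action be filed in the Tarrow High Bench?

Yes

The Tarrow High Bench:
  (a) The claim is a property claim, not an employment claim, so one alternative holds. And the carve-out is inapplicable — the amount in controversy is 4,400 dollars, below the 4,500 dollars floor. Condition met.
  (b) The property lies in Tarrow. Satisfied.
  (c) The contract was executed in Norston, not Ravmarsh; no defendant is a corporation; no such written consent has been filed — every alternative fails. However, Imre Galloway resides in Tarrow, so the 'unless' proviso supplies this condition. Met.
  (d) Imre Galloway resides in Tarrow. The carve-out does not apply: the plaintiff resides in Tarrow, not Velwick. Satisfied.
  (e) Dario Marchetti resides in Tarrow, so one alternative holds. Satisfied.
  → The clause applies.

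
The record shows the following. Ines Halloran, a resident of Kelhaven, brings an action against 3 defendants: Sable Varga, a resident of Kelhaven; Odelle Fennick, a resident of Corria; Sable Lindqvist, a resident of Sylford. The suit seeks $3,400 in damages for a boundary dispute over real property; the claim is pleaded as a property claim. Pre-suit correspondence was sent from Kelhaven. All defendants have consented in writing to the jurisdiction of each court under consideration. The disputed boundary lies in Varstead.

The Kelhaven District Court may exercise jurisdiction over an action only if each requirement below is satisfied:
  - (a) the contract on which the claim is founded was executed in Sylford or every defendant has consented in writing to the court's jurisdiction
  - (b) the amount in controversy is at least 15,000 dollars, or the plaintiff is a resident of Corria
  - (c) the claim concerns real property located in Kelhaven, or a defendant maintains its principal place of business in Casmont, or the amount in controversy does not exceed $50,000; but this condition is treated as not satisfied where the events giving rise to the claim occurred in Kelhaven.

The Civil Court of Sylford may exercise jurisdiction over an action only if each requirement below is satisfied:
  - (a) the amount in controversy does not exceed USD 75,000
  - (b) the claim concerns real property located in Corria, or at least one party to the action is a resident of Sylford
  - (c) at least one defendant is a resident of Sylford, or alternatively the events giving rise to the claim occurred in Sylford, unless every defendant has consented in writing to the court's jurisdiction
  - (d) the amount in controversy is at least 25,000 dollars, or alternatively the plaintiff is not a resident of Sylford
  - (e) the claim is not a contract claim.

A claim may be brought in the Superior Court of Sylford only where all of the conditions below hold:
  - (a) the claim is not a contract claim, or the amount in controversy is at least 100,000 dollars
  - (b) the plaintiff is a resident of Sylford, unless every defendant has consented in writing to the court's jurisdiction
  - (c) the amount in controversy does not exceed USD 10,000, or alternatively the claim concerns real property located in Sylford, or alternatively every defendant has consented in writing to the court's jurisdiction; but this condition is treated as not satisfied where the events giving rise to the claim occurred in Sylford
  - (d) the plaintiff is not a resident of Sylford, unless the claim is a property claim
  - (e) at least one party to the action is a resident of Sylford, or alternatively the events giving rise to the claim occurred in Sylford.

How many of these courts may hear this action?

The Kelhaven District Court:
  (a) Every defendant has filed written consent, so one alternative holds. Met.
  (b) The amount in controversy is 3,400 dollars, below the 15,000 dollars floor; the plaintiff resides in Kelhaven, not Corria — every alternative fails. Not satisfied.
  (c) The amount in controversy is USD 3,400, within the USD 50,000 ceiling, so this disjunct is met. The exception is not triggered, since the operative events occurred in Varstead, not Kelhaven. Condition met.
  → Not every requirement is met — no jurisdiction.
The Civil Court of Sylford:
  (a) The amount in controversy is USD 3,400, within the $75,000 ceiling. Met.
  (b) Sable Lindqvist resides in Sylford, so this disjunct is met. Condition met.
  (c) Sable Lindqvist resides in Sylford, so one alternative holds. Condition met.
  (d) The plaintiff resides in Kelhaven, which is not Sylford, which satisfies one of the alternatives. Satisfied.
  (e) The claim is a property claim, not a contract claim. Satisfied.
  → Every requirement is satisfied — jurisdiction.
The Superior Court of Sylford:
  (a) The claim is a property claim, not a contract claim, so one alternative holds. Condition met.
  (b) The plaintiff resides in Kelhaven, not Sylford. The proviso rescues it, though: every defendant has filed written consent. Met.
  (c) The amount in controversy is $3,400, within the $10,000 ceiling — that alternative is enough. The carve-out does not apply: the operative events occurred in Varstead, not Sylford. Met.
  (d) The plaintiff resides in Kelhaven, which is not Sylford. Met.
  (e) Sable Lindqvist resides in Sylford, which satisfies one of the alternatives. Condition met.
  → The court has jurisdiction.
Courts with jurisdiction: the Civil Court of Sylford, the Superior Court of Sylford — 2 in total.

2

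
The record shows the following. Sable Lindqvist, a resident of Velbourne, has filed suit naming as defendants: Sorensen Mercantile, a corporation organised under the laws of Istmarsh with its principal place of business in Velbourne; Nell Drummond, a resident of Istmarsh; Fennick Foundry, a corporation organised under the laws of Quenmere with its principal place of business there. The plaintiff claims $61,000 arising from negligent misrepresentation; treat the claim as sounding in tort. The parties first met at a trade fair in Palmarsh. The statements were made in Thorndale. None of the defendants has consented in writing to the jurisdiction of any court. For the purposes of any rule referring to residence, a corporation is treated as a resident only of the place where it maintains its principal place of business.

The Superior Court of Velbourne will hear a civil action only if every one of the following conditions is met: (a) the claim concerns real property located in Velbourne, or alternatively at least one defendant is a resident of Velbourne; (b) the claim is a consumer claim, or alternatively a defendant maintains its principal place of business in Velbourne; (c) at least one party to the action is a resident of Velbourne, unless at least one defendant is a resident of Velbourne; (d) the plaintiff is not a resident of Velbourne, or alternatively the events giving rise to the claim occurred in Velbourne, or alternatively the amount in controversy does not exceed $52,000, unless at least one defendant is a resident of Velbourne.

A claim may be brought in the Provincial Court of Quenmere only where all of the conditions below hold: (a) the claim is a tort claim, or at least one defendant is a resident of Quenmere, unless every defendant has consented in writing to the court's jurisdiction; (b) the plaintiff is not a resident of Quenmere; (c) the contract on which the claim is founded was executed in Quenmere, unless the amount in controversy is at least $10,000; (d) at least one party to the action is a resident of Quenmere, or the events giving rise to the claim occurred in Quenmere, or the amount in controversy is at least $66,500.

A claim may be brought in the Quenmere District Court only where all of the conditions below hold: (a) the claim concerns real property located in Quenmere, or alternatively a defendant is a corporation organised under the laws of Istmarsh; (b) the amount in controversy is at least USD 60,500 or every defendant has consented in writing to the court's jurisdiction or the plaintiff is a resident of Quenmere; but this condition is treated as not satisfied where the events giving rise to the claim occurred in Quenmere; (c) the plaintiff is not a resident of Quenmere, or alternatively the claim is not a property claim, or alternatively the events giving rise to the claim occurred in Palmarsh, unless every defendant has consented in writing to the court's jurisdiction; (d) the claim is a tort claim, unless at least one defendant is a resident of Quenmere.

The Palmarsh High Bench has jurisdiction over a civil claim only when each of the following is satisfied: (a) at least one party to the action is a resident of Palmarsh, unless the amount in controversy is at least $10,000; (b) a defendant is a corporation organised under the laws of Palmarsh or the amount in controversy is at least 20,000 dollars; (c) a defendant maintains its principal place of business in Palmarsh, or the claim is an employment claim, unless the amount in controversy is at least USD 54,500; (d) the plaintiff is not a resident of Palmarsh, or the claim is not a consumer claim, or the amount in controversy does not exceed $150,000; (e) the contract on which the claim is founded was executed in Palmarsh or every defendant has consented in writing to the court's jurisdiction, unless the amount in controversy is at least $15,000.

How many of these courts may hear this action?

The Superior Court of Velbourne:
  (a) Sorensen Mercantile resides in Velbourne, so this disjunct is met. Met.
  (b) Sorensen Mercantile has its principal place of business in Velbourne — that alternative is enough. Met.
  (c) Sable Lindqvist resides in Velbourne. Satisfied.
  (d) The plaintiff resides in Velbourne; the operative events occurred in Thorndale, not Velbourne; the amount in controversy is $61,000, above the USD 52,000 ceiling — no alternative holds. The proviso rescues it, though: Sorensen Mercantile resides in Velbourne. Met.
  → The court has jurisdiction.
The Provincial Court of Quenmere:
  (a) The claim is a tort claim, so this disjunct is met. Condition met.
  (b) The plaintiff resides in Velbourne, which is not Quenmere. Condition met.
  (c) No contract (and hence no place of execution) is alleged. The proviso rescues it, though: the amount in controversy is $61,000, which meets the USD 10,000 floor. Condition met.
  (d) Fennick Foundry resides in Quenmere, which satisfies one of the alternatives. Satisfied.
  → All conditions met; jurisdiction exists.
The Quenmere District Court:
  (a) Sorensen Mercantile is organised under the laws of Istmarsh, so one alternative holds. Condition met.
  (b) The amount in controversy is USD 61,000, which meets the USD 60,500 floor, which satisfies one of the alternatives. The exception is not triggered, since the operative events occurred in Thorndale, not Quenmere. Satisfied.
  (c) The plaintiff resides in Velbourne, which is not Quenmere — that alternative is enough. Satisfied.
  (d) The claim is a tort claim. Satisfied.
  → All conditions met; jurisdiction exists.
The Palmarsh High Bench:
  (a) No party resides in Palmarsh. The proviso rescues it, though: the amount in controversy is 61,000 dollars, which meets the 10,000 dollars floor. Condition met.
  (b) The amount in controversy is $61,000, which meets the USD 20,000 floor, so one alternative holds. Satisfied.
  (c) The corporate defendant(s) have their principal place of business in Quenmere, Velbourne, not Palmarsh; the claim is a tort claim, not an employment claim — every alternative fails. However, the amount in controversy is $61,000, which meets the $54,500 floor, so the 'unless' proviso supplies this condition. Satisfied.
  (d) The plaintiff resides in Velbourne, which is not Palmarsh, which satisfies one of the alternatives. Satisfied.
  (e) No contract (and hence no place of execution) is alleged; no such written consent has been filed — none of the alternatives is met. But the amount in controversy is $61,000, which meets the $15,000 floor, and the 'unless' clause therefore excuses the requirement. Condition met.
  → Every requirement is satisfied — jurisdiction.
Courts with jurisdiction: the Superior Court of Velbourne, the Provincial Court of Quenmere, the Quenmere District Court, the Palmarsh High Bench — 4 in total.

4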